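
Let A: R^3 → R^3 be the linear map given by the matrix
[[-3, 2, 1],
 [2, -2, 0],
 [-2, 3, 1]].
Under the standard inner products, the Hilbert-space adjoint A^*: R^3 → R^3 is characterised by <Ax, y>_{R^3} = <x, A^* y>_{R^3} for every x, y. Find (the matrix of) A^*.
A^* = A^T =
[[-3, 2, -2],
 [2, -2, 3],
 [1, 0, 1]]

For real matrices with standard dot products, the defining identity <Ax, y> = <x, A^* y> gives (Ax)^T y = x^T (A^*) y, i.e. x^T A^T y = x^T (A^*) y. Since this holds for all x, y, we must have A^* = A^T. Therefore
A^* =
[[-3, 2, -2],
 [2, -2, 3],
 [1, 0, 1]].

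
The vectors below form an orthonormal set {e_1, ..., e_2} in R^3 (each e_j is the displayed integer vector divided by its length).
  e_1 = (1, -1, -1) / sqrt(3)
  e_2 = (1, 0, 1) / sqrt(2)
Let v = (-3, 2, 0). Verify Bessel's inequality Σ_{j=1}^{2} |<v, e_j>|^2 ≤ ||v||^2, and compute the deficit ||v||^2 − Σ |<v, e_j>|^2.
Σ |<v, e_j>|^2 = 77/6; ||v||^2 = 13; deficit = 1/6

Write each e_j = u_j / sqrt(<u_j, u_j>) where u_j is the displayed integer vector. Then <v, e_j> = <v, u_j> / sqrt(<u_j, u_j>), so |<v, e_j>|^2 = <v, u_j>^2 / <u_j, u_j>.
Coefficients: <v, e_1> = -5/sqrt(3), <v, e_2> = -3/sqrt(2).
Square and sum: Σ |<v, e_j>|^2 = 77/6.
Compute ||v||^2 = v·v = 13.
Deficit = 13 − 77/6 = 1/6 ≥ 0, confirming Bessel's inequality. (The deficit equals ||v − Σ <v,e_j> e_j||^2, the squared distance from v to span{e_j}.)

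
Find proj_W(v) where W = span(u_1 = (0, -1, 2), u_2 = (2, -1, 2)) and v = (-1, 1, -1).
proj_W(v) = (-1, 3/5, -6/5)

Set up U = [u_1 | ... | u_2] ∈ R^(3×2). The projector onto W = col(U) is P = U (U^T U)^(-1) U^T.
Compute U^T U =
  [5, 5]
  [5, 9],
and U^T v = (-3, -5).
Solve U^T U · c = U^T v for the coefficients: c = (-1/10, -1/2). The projection is proj_W(v) = U c.
Check: (v - proj_W(v)) · u_1 = 0  (should be 0).
Check: (v - proj_W(v)) · u_2 = 0  (should be 0).
Result: proj_W(v) = (-1, 3/5, -6/5).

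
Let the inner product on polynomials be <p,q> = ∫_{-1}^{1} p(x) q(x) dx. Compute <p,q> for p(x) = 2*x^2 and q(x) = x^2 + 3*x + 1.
<p,q> = 32/15

Expand the product: p(x)·q(x) = 2*x^4 + 6*x^3 + 2*x^2.
∫_{-1}^{1} of each monomial x^k gives [2/(k+1) if k even, 0 if k odd]. Integrating term-by-term (or equivalently evaluating the antiderivative F(x) = 2*x^5/5 + 3*x^4/2 + 2*x^3/3 at the endpoints):
  F(1) − F(−1) = 77/30 − (13/30) = 32/15.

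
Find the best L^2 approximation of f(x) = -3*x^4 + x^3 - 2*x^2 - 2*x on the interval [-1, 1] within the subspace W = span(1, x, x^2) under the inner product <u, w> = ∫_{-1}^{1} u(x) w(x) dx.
g(x) = -32*x^2/7 - 7*x/5 + 9/35

The best approximation g ∈ W is the orthogonal projection of f onto W. Writing g = a_0 + a_1 x + a_2 x^2, the coefficients solve the normal equations G · a = b where
  G_{ij} = <φ_i, φ_j> and b_i = <f, φ_i>, with φ_0 = 1, φ_1 = x, φ_2 = x^2.
G =
  [2, 0, 2/3]
  [0, 2/3, 0]
  [2/3, 0, 2/5],
b = (-38/15, -14/15, -58/35).
Solving gives a_0 = 9/35, a_1 = -7/5, a_2 = -32/7, so
  g(x) = -32*x^2/7 - 7*x/5 + 9/35.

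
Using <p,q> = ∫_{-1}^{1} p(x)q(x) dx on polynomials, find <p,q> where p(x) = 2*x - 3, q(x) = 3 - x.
<p,q> = -58/3

Expand the product: p(x)·q(x) = -2*x^2 + 9*x - 9.
∫_{-1}^{1} of each monomial x^k gives [2/(k+1) if k even, 0 if k odd]. Integrating term-by-term (or equivalently evaluating the antiderivative F(x) = -2*x^3/3 + 9*x^2/2 - 9*x at the endpoints):
  F(1) − F(−1) = -31/6 − (85/6) = -58/3.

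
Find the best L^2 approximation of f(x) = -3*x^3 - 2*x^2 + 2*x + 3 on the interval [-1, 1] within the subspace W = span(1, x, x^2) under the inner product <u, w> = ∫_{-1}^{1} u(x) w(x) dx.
g(x) = -2*x^2 + x/5 + 3

The best approximation g ∈ W is the orthogonal projection of f onto W. Writing g = a_0 + a_1 x + a_2 x^2, the coefficients solve the normal equations G · a = b where
  G_{ij} = <φ_i, φ_j> and b_i = <f, φ_i>, with φ_0 = 1, φ_1 = x, φ_2 = x^2.
G =
  [2, 0, 2/3]
  [0, 2/3, 0]
  [2/3, 0, 2/5],
b = (14/3, 2/15, 6/5).
Solving gives a_0 = 3, a_1 = 1/5, a_2 = -2, so
  g(x) = -2*x^2 + x/5 + 3.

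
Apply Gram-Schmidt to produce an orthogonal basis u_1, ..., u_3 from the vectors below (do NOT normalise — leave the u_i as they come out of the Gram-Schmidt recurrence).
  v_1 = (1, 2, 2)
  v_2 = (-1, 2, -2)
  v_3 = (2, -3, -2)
Orthogonal basis:
  u_1 = (1, 2, 2)
  u_2 = (-8/9, 20/9, -16/9)
  u_3 = (12/5, 0, -6/5)

Apply the Gram-Schmidt recurrence
  u_1 = v_1
  u_i = v_i − Σ_{j<i} ((v_i · u_j) / (u_j · u_j)) · u_j.

Step by step this gives:
  u_1 = (1, 2, 2)
  u_2 = (-8/9, 20/9, -16/9)
  u_3 = (12/5, 0, -6/5)

Orthogonality check:
  u_2 · u_1 = 0 (should be 0)
  u_3 · u_1 = 0 (should be 0)
  u_3 · u_2 = 0 (should be 0)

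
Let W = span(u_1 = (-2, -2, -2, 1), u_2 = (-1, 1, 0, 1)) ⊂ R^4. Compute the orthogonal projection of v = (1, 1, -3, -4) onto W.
proj_W(v) = (27/19, -23/19, 2/19, -26/19)

Set up U = [u_1 | ... | u_2] ∈ R^(4×2). The projector onto W = col(U) is P = U (U^T U)^(-1) U^T.
Compute U^T U =
  [13, 1]
  [1, 3],
and U^T v = (-2, -4).
Solve U^T U · c = U^T v for the coefficients: c = (-1/19, -25/19). The projection is proj_W(v) = U c.
Check: (v - proj_W(v)) · u_1 = 0  (should be 0).
Check: (v - proj_W(v)) · u_2 = 0  (should be 0).
Result: proj_W(v) = (27/19, -23/19, 2/19, -26/19).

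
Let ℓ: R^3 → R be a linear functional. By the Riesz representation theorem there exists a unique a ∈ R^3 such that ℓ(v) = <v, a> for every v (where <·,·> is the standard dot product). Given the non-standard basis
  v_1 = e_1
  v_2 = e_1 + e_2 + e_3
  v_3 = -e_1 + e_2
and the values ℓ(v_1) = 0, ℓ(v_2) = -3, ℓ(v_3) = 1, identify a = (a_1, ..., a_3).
a = (0, 1, -4)

Write a = (a_1, ..., a_3) in the standard basis. For each basis vector v_i, ℓ(v_i) = <v_i, a> is a linear equation in the a_j's. Collect the n equations into a matrix system V a = ℓ, where row i of V is v_i (expressed in the standard basis). Since V is invertible (lower-triangular with 1s on the diagonal, up to permutation), solve by back-substitution:
  V =
[[1, 0, 0],
 [1, 1, 1],
 [-1, 1, 0]]
  V a = (0, -3, 1)
Solving gives a = (0, 1, -4).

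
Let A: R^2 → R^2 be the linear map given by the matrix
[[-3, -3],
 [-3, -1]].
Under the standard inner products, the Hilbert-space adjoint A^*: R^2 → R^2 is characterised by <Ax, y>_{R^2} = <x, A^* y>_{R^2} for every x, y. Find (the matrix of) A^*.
A^* = A^T =
[[-3, -3],
 [-3, -1]]

For real matrices with standard dot products, the defining identity <Ax, y> = <x, A^* y> gives (Ax)^T y = x^T (A^*) y, i.e. x^T A^T y = x^T (A^*) y. Since this holds for all x, y, we must have A^* = A^T. Therefore
A^* =
[[-3, -3],
 [-3, -1]].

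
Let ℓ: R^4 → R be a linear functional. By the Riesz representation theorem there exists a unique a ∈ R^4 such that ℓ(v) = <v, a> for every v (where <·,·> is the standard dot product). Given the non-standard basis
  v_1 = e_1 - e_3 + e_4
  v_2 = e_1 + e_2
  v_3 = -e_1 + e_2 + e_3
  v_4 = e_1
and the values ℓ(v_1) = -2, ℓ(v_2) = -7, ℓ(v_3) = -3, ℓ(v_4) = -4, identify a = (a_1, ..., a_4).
a = (-4, -3, -4, -2)

Write a = (a_1, ..., a_4) in the standard basis. For each basis vector v_i, ℓ(v_i) = <v_i, a> is a linear equation in the a_j's. Collect the n equations into a matrix system V a = ℓ, where row i of V is v_i (expressed in the standard basis). Since V is invertible (lower-triangular with 1s on the diagonal, up to permutation), solve by back-substitution:
  V =
[[1, 0, -1, 1],
 [1, 1, 0, 0],
 [-1, 1, 1, 0],
 [1, 0, 0, 0]]
  V a = (-2, -7, -3, -4)
Solving gives a = (-4, -3, -4, -2).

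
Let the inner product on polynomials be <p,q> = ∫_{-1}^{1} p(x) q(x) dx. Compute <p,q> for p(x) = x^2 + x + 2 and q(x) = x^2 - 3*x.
<p,q> = -4/15

Expand the product: p(x)·q(x) = x^4 - 2*x^3 - x^2 - 6*x.
∫_{-1}^{1} of each monomial x^k gives [2/(k+1) if k even, 0 if k odd]. Integrating term-by-term (or equivalently evaluating the antiderivative F(x) = x^5/5 - x^4/2 - x^3/3 - 3*x^2 at the endpoints):
  F(1) − F(−1) = -109/30 − (-101/30) = -4/15.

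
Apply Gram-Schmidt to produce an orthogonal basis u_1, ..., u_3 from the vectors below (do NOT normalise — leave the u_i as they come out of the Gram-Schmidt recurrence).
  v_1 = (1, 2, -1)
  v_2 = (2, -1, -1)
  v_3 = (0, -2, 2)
Orthogonal basis:
  u_1 = (1, 2, -1)
  u_2 = (11/6, -4/3, -5/6)
  u_3 = (24/35, 8/35, 8/7)

Apply the Gram-Schmidt recurrence
  u_1 = v_1
  u_i = v_i − Σ_{j<i} ((v_i · u_j) / (u_j · u_j)) · u_j.

Step by step this gives:
  u_1 = (1, 2, -1)
  u_2 = (11/6, -4/3, -5/6)
  u_3 = (24/35, 8/35, 8/7)

Orthogonality check:
  u_2 · u_1 = 0 (should be 0)
  u_3 · u_1 = 0 (should be 0)
  u_3 · u_2 = 0 (should be 0)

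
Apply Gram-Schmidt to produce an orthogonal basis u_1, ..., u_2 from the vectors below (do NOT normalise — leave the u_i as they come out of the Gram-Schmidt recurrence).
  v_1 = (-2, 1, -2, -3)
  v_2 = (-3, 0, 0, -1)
Orthogonal basis:
  u_1 = (-2, 1, -2, -3)
  u_2 = (-2, -1/2, 1, 1/2)

Apply the Gram-Schmidt recurrence
  u_1 = v_1
  u_i = v_i − Σ_{j<i} ((v_i · u_j) / (u_j · u_j)) · u_j.

Step by step this gives:
  u_1 = (-2, 1, -2, -3)
  u_2 = (-2, -1/2, 1, 1/2)

Orthogonality check:
  u_2 · u_1 = 0 (should be 0)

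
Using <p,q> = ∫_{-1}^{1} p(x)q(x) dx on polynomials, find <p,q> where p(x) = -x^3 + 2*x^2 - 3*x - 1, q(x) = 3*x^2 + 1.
<p,q> = -4/15

Expand the product: p(x)·q(x) = -3*x^5 + 6*x^4 - 10*x^3 - x^2 - 3*x - 1.
∫_{-1}^{1} of each monomial x^k gives [2/(k+1) if k even, 0 if k odd]. Integrating term-by-term (or equivalently evaluating the antiderivative F(x) = -x^6/2 + 6*x^5/5 - 5*x^4/2 - x^3/3 - 3*x^2/2 - x at the endpoints):
  F(1) − F(−1) = -139/30 − (-131/30) = -4/15.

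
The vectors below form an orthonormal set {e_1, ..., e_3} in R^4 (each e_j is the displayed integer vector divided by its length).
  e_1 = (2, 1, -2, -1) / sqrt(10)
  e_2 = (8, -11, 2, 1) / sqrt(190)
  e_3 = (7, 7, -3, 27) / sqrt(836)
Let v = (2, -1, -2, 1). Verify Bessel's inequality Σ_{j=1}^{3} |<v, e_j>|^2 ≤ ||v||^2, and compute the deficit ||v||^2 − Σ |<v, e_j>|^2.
Σ |<v, e_j>|^2 = 94/11; ||v||^2 = 10; deficit = 16/11

Write each e_j = u_j / sqrt(<u_j, u_j>) where u_j is the displayed integer vector. Then <v, e_j> = <v, u_j> / sqrt(<u_j, u_j>), so |<v, e_j>|^2 = <v, u_j>^2 / <u_j, u_j>.
Coefficients: <v, e_1> = 6/sqrt(10), <v, e_2> = 24/sqrt(190), <v, e_3> = 40/sqrt(836).
Square and sum: Σ |<v, e_j>|^2 = 94/11.
Compute ||v||^2 = v·v = 10.
Deficit = 10 − 94/11 = 16/11 ≥ 0, confirming Bessel's inequality. (The deficit equals ||v − Σ <v,e_j> e_j||^2, the squared distance from v to span{e_j}.)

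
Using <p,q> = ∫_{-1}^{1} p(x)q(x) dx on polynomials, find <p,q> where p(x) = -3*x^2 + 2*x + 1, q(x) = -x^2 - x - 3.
<p,q> = -4/5

Expand the product: p(x)·q(x) = 3*x^4 + x^3 + 6*x^2 - 7*x - 3.
∫_{-1}^{1} of each monomial x^k gives [2/(k+1) if k even, 0 if k odd]. Integrating term-by-term (or equivalently evaluating the antiderivative F(x) = 3*x^5/5 + x^4/4 + 2*x^3 - 7*x^2/2 - 3*x at the endpoints):
  F(1) − F(−1) = -73/20 − (-57/20) = -4/5.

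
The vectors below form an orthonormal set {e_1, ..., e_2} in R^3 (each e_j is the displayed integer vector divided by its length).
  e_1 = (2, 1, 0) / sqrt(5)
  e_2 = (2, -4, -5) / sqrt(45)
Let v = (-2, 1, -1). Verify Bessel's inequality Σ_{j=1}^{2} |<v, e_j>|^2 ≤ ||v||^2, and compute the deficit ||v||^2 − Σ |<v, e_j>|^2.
Σ |<v, e_j>|^2 = 2; ||v||^2 = 6; deficit = 4

Write each e_j = u_j / sqrt(<u_j, u_j>) where u_j is the displayed integer vector. Then <v, e_j> = <v, u_j> / sqrt(<u_j, u_j>), so |<v, e_j>|^2 = <v, u_j>^2 / <u_j, u_j>.
Coefficients: <v, e_1> = -3/sqrt(5), <v, e_2> = -3/sqrt(45).
Square and sum: Σ |<v, e_j>|^2 = 2.
Compute ||v||^2 = v·v = 6.
Deficit = 6 − 2 = 4 ≥ 0, confirming Bessel's inequality. (The deficit equals ||v − Σ <v,e_j> e_j||^2, the squared distance from v to span{e_j}.)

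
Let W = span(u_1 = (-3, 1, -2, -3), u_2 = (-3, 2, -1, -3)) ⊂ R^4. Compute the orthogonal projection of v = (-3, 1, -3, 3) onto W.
proj_W(v) = (-4/5, -3/5, -7/5, -4/5)

Set up U = [u_1 | ... | u_2] ∈ R^(4×2). The projector onto W = col(U) is P = U (U^T U)^(-1) U^T.
Compute U^T U =
  [23, 22]
  [22, 23],
and U^T v = (7, 5).
Solve U^T U · c = U^T v for the coefficients: c = (17/15, -13/15). The projection is proj_W(v) = U c.
Check: (v - proj_W(v)) · u_1 = 0  (should be 0).
Check: (v - proj_W(v)) · u_2 = 0  (should be 0).
Result: proj_W(v) = (-4/5, -3/5, -7/5, -4/5).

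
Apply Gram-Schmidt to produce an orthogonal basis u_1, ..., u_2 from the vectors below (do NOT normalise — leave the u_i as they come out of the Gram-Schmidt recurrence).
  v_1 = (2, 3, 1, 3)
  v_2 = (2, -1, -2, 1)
Orthogonal basis:
  u_1 = (2, 3, 1, 3)
  u_2 = (42/23, -29/23, -48/23, 17/23)

Apply the Gram-Schmidt recurrence
  u_1 = v_1
  u_i = v_i − Σ_{j<i} ((v_i · u_j) / (u_j · u_j)) · u_j.

Step by step this gives:
  u_1 = (2, 3, 1, 3)
  u_2 = (42/23, -29/23, -48/23, 17/23)

Orthogonality check:
  u_2 · u_1 = 0 (should be 0)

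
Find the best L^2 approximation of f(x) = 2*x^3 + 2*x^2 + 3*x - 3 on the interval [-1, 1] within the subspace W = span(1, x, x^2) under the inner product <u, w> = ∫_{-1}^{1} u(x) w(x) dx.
g(x) = 2*x^2 + 21*x/5 - 3

The best approximation g ∈ W is the orthogonal projection of f onto W. Writing g = a_0 + a_1 x + a_2 x^2, the coefficients solve the normal equations G · a = b where
  G_{ij} = <φ_i, φ_j> and b_i = <f, φ_i>, with φ_0 = 1, φ_1 = x, φ_2 = x^2.
G =
  [2, 0, 2/3]
  [0, 2/3, 0]
  [2/3, 0, 2/5],
b = (-14/3, 14/5, -6/5).
Solving gives a_0 = -3, a_1 = 21/5, a_2 = 2, so
  g(x) = 2*x^2 + 21*x/5 - 3.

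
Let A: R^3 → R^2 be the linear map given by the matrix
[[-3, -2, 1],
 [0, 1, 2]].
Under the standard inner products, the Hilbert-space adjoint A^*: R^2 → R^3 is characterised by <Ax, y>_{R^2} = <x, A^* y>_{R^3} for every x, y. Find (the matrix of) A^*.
A^* = A^T =
[[-3, 0],
 [-2, 1],
 [1, 2]]

For real matrices with standard dot products, the defining identity <Ax, y> = <x, A^* y> gives (Ax)^T y = x^T (A^*) y, i.e. x^T A^T y = x^T (A^*) y. Since this holds for all x, y, we must have A^* = A^T. Therefore
A^* =
[[-3, 0],
 [-2, 1],
 [1, 2]].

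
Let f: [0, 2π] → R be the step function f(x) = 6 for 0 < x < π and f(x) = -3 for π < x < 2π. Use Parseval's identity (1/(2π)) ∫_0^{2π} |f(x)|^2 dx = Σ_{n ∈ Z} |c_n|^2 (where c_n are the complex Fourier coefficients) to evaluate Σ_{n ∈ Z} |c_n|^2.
Σ |c_n|^2 = 45/2

Parseval equates the L^2 energy of f (normalised by 1/(2π)) with the ℓ^2 sum of its Fourier coefficients: (1/(2π)) ∫_0^{2π} |f|^2 = Σ |c_n|^2.
Compute the left side: (1/(2π)) [∫_0^π 6^2 dx + ∫_π^{2π} (-3)^2 dx] = (1/(2π)) · (36π + 9π) = (36 + 9)/2 = 45/2.
So Σ_{n ∈ Z} |c_n|^2 = 45/2.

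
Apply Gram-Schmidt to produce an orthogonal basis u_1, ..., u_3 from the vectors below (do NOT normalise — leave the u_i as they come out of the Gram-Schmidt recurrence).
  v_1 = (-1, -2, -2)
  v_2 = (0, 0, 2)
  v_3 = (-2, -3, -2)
Orthogonal basis:
  u_1 = (-1, -2, -2)
  u_2 = (-4/9, -8/9, 10/9)
  u_3 = (-2/5, 1/5, 0)

Apply the Gram-Schmidt recurrence
  u_1 = v_1
  u_i = v_i − Σ_{j<i} ((v_i · u_j) / (u_j · u_j)) · u_j.

Step by step this gives:
  u_1 = (-1, -2, -2)
  u_2 = (-4/9, -8/9, 10/9)
  u_3 = (-2/5, 1/5, 0)

Orthogonality check:
  u_2 · u_1 = 0 (should be 0)
  u_3 · u_1 = 0 (should be 0)
  u_3 · u_2 = 0 (should be 0)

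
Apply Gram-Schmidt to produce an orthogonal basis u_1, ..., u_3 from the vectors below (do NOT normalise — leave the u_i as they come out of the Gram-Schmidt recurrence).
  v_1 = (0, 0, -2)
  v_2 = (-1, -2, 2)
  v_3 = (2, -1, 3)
Orthogonal basis:
  u_1 = (0, 0, -2)
  u_2 = (-1, -2, 0)
  u_3 = (2, -1, 0)

Apply the Gram-Schmidt recurrence
  u_1 = v_1
  u_i = v_i − Σ_{j<i} ((v_i · u_j) / (u_j · u_j)) · u_j.

Step by step this gives:
  u_1 = (0, 0, -2)
  u_2 = (-1, -2, 0)
  u_3 = (2, -1, 0)

Orthogonality check:
  u_2 · u_1 = 0 (should be 0)
  u_3 · u_1 = 0 (should be 0)
  u_3 · u_2 = 0 (should be 0)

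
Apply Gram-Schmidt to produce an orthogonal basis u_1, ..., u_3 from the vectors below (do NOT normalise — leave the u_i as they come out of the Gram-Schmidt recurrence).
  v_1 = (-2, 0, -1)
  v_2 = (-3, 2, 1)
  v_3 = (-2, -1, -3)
Orthogonal basis:
  u_1 = (-2, 0, -1)
  u_2 = (-1, 2, 2)
  u_3 = (2/15, 1/3, -4/15)

Apply the Gram-Schmidt recurrence
  u_1 = v_1
  u_i = v_i − Σ_{j<i} ((v_i · u_j) / (u_j · u_j)) · u_j.

Step by step this gives:
  u_1 = (-2, 0, -1)
  u_2 = (-1, 2, 2)
  u_3 = (2/15, 1/3, -4/15)

Orthogonality check:
  u_2 · u_1 = 0 (should be 0)
  u_3 · u_1 = 0 (should be 0)
  u_3 · u_2 = 0 (should be 0)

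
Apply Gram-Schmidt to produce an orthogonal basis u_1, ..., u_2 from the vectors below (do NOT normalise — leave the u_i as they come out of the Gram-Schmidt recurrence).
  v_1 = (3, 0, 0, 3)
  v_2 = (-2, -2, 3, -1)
Orthogonal basis:
  u_1 = (3, 0, 0, 3)
  u_2 = (-1/2, -2, 3, 1/2)

Apply the Gram-Schmidt recurrence
  u_1 = v_1
  u_i = v_i − Σ_{j<i} ((v_i · u_j) / (u_j · u_j)) · u_j.

Step by step this gives:
  u_1 = (3, 0, 0, 3)
  u_2 = (-1/2, -2, 3, 1/2)

Orthogonality check:
  u_2 · u_1 = 0 (should be 0)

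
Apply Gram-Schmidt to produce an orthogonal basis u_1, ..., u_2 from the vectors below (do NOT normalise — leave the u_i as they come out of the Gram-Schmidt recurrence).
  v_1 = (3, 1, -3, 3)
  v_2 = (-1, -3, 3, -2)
Orthogonal basis:
  u_1 = (3, 1, -3, 3)
  u_2 = (5/4, -9/4, 3/4, 1/4)

Apply the Gram-Schmidt recurrence
  u_1 = v_1
  u_i = v_i − Σ_{j<i} ((v_i · u_j) / (u_j · u_j)) · u_j.

Step by step this gives:
  u_1 = (3, 1, -3, 3)
  u_2 = (5/4, -9/4, 3/4, 1/4)

Orthogonality check:
  u_2 · u_1 = 0 (should be 0)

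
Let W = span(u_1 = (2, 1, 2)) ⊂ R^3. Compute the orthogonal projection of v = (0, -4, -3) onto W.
proj_W(v) = (-20/9, -10/9, -20/9)

Set up U = [u_1 | ... | u_1] ∈ R^(3×1). The projector onto W = col(U) is P = U (U^T U)^(-1) U^T.
Compute U^T U =
  [9],
and U^T v = (-10).
Solve U^T U · c = U^T v for the coefficients: c = (-10/9). The projection is proj_W(v) = U c.
Check: (v - proj_W(v)) · u_1 = 0  (should be 0).
Result: proj_W(v) = (-20/9, -10/9, -20/9).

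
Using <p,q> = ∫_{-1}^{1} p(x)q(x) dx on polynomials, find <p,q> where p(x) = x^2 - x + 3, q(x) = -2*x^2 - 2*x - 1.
<p,q> = -152/15

Expand the product: p(x)·q(x) = -2*x^4 - 5*x^2 - 5*x - 3.
∫_{-1}^{1} of each monomial x^k gives [2/(k+1) if k even, 0 if k odd]. Integrating term-by-term (or equivalently evaluating the antiderivative F(x) = -2*x^5/5 - 5*x^3/3 - 5*x^2/2 - 3*x at the endpoints):
  F(1) − F(−1) = -227/30 − (77/30) = -152/15.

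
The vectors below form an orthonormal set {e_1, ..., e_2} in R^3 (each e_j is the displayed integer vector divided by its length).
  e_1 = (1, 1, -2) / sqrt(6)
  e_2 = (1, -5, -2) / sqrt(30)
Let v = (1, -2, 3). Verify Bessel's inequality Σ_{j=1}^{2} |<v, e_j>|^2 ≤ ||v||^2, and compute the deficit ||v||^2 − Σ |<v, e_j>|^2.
Σ |<v, e_j>|^2 = 9; ||v||^2 = 14; deficit = 5

Write each e_j = u_j / sqrt(<u_j, u_j>) where u_j is the displayed integer vector. Then <v, e_j> = <v, u_j> / sqrt(<u_j, u_j>), so |<v, e_j>|^2 = <v, u_j>^2 / <u_j, u_j>.
Coefficients: <v, e_1> = -7/sqrt(6), <v, e_2> = 5/sqrt(30).
Square and sum: Σ |<v, e_j>|^2 = 9.
Compute ||v||^2 = v·v = 14.
Deficit = 14 − 9 = 5 ≥ 0, confirming Bessel's inequality. (The deficit equals ||v − Σ <v,e_j> e_j||^2, the squared distance from v to span{e_j}.)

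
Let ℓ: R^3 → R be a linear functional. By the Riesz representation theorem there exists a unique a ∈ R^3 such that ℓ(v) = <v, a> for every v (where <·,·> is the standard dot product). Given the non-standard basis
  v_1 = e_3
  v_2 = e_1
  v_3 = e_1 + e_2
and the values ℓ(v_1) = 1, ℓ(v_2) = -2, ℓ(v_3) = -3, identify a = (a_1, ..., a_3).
a = (-2, -1, 1)

Write a = (a_1, ..., a_3) in the standard basis. For each basis vector v_i, ℓ(v_i) = <v_i, a> is a linear equation in the a_j's. Collect the n equations into a matrix system V a = ℓ, where row i of V is v_i (expressed in the standard basis). Since V is invertible (lower-triangular with 1s on the diagonal, up to permutation), solve by back-substitution:
  V =
[[0, 0, 1],
 [1, 0, 0],
 [1, 1, 0]]
  V a = (1, -2, -3)
Solving gives a = (-2, -1, 1).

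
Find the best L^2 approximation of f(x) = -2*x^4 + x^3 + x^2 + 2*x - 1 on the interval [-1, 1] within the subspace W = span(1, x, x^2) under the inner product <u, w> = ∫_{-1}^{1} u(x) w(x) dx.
g(x) = -5*x^2/7 + 13*x/5 - 29/35

The best approximation g ∈ W is the orthogonal projection of f onto W. Writing g = a_0 + a_1 x + a_2 x^2, the coefficients solve the normal equations G · a = b where
  G_{ij} = <φ_i, φ_j> and b_i = <f, φ_i>, with φ_0 = 1, φ_1 = x, φ_2 = x^2.
G =
  [2, 0, 2/3]
  [0, 2/3, 0]
  [2/3, 0, 2/5],
b = (-32/15, 26/15, -88/105).
Solving gives a_0 = -29/35, a_1 = 13/5, a_2 = -5/7, so
  g(x) = -5*x^2/7 + 13*x/5 - 29/35.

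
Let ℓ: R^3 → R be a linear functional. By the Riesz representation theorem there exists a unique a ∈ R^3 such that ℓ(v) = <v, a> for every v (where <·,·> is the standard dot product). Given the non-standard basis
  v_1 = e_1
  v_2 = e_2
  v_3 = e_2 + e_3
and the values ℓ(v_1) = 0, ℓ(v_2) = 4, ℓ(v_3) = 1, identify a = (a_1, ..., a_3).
a = (0, 4, -3)

Write a = (a_1, ..., a_3) in the standard basis. For each basis vector v_i, ℓ(v_i) = <v_i, a> is a linear equation in the a_j's. Collect the n equations into a matrix system V a = ℓ, where row i of V is v_i (expressed in the standard basis). Since V is invertible (lower-triangular with 1s on the diagonal, up to permutation), solve by back-substitution:
  V =
[[1, 0, 0],
 [0, 1, 0],
 [0, 1, 1]]
  V a = (0, 4, 1)
Solving gives a = (0, 4, -3).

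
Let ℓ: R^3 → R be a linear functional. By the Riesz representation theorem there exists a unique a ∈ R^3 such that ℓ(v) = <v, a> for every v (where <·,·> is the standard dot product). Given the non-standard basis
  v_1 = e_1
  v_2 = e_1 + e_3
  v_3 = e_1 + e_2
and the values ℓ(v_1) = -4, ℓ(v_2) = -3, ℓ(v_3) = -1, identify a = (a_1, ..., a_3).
a = (-4, 3, 1)

Write a = (a_1, ..., a_3) in the standard basis. For each basis vector v_i, ℓ(v_i) = <v_i, a> is a linear equation in the a_j's. Collect the n equations into a matrix system V a = ℓ, where row i of V is v_i (expressed in the standard basis). Since V is invertible (lower-triangular with 1s on the diagonal, up to permutation), solve by back-substitution:
  V =
[[1, 0, 0],
 [1, 0, 1],
 [1, 1, 0]]
  V a = (-4, -3, -1)
Solving gives a = (-4, 3, 1).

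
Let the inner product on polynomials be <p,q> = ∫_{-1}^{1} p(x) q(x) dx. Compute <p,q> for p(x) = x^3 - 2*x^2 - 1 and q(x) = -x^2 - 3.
<p,q> = 172/15

Expand the product: p(x)·q(x) = -x^5 + 2*x^4 - 3*x^3 + 7*x^2 + 3.
∫_{-1}^{1} of each monomial x^k gives [2/(k+1) if k even, 0 if k odd]. Integrating term-by-term (or equivalently evaluating the antiderivative F(x) = -x^6/6 + 2*x^5/5 - 3*x^4/4 + 7*x^3/3 + 3*x at the endpoints):
  F(1) − F(−1) = 289/60 − (-133/20) = 172/15.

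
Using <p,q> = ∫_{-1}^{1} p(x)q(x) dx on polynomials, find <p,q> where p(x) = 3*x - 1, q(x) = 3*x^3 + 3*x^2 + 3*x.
<p,q> = 38/5

Expand the product: p(x)·q(x) = 9*x^4 + 6*x^3 + 6*x^2 - 3*x.
∫_{-1}^{1} of each monomial x^k gives [2/(k+1) if k even, 0 if k odd]. Integrating term-by-term (or equivalently evaluating the antiderivative F(x) = 9*x^5/5 + 3*x^4/2 + 2*x^3 - 3*x^2/2 at the endpoints):
  F(1) − F(−1) = 19/5 − (-19/5) = 38/5.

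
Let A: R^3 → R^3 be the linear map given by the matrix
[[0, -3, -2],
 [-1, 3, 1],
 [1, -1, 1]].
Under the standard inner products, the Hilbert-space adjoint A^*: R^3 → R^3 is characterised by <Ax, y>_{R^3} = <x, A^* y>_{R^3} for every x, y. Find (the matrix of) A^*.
A^* = A^T =
[[0, -1, 1],
 [-3, 3, -1],
 [-2, 1, 1]]

For real matrices with standard dot products, the defining identity <Ax, y> = <x, A^* y> gives (Ax)^T y = x^T (A^*) y, i.e. x^T A^T y = x^T (A^*) y. Since this holds for all x, y, we must have A^* = A^T. Therefore
A^* =
[[0, -1, 1],
 [-3, 3, -1],
 [-2, 1, 1]].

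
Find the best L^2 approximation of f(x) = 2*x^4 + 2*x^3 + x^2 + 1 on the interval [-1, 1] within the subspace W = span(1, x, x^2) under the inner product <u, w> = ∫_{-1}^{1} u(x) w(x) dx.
g(x) = 19*x^2/7 + 6*x/5 + 29/35

The best approximation g ∈ W is the orthogonal projection of f onto W. Writing g = a_0 + a_1 x + a_2 x^2, the coefficients solve the normal equations G · a = b where
  G_{ij} = <φ_i, φ_j> and b_i = <f, φ_i>, with φ_0 = 1, φ_1 = x, φ_2 = x^2.
G =
  [2, 0, 2/3]
  [0, 2/3, 0]
  [2/3, 0, 2/5],
b = (52/15, 4/5, 172/105).
Solving gives a_0 = 29/35, a_1 = 6/5, a_2 = 19/7, so
  g(x) = 19*x^2/7 + 6*x/5 + 29/35.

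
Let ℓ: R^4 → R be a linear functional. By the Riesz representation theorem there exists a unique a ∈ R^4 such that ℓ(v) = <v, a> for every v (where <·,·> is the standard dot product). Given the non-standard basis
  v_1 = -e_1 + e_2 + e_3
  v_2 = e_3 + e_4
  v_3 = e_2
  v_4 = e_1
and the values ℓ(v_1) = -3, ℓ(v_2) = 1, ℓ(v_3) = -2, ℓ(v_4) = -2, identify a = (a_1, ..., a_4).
a = (-2, -2, -3, 4)

Write a = (a_1, ..., a_4) in the standard basis. For each basis vector v_i, ℓ(v_i) = <v_i, a> is a linear equation in the a_j's. Collect the n equations into a matrix system V a = ℓ, where row i of V is v_i (expressed in the standard basis). Since V is invertible (lower-triangular with 1s on the diagonal, up to permutation), solve by back-substitution:
  V =
[[-1, 1, 1, 0],
 [0, 0, 1, 1],
 [0, 1, 0, 0],
 [1, 0, 0, 0]]
  V a = (-3, 1, -2, -2)
Solving gives a = (-2, -2, -3, 4).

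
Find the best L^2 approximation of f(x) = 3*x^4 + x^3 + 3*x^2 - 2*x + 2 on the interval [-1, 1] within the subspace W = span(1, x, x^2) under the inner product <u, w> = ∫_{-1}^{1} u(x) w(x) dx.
g(x) = 39*x^2/7 - 7*x/5 + 61/35

The best approximation g ∈ W is the orthogonal projection of f onto W. Writing g = a_0 + a_1 x + a_2 x^2, the coefficients solve the normal equations G · a = b where
  G_{ij} = <φ_i, φ_j> and b_i = <f, φ_i>, with φ_0 = 1, φ_1 = x, φ_2 = x^2.
G =
  [2, 0, 2/3]
  [0, 2/3, 0]
  [2/3, 0, 2/5],
b = (36/5, -14/15, 356/105).
Solving gives a_0 = 61/35, a_1 = -7/5, a_2 = 39/7, so
  g(x) = 39*x^2/7 - 7*x/5 + 61/35.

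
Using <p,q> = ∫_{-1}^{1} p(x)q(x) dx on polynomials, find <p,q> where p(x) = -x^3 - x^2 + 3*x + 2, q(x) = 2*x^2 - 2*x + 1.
<p,q> = 2

Expand the product: p(x)·q(x) = -2*x^5 + 7*x^3 - 3*x^2 - x + 2.
∫_{-1}^{1} of each monomial x^k gives [2/(k+1) if k even, 0 if k odd]. Integrating term-by-term (or equivalently evaluating the antiderivative F(x) = -x^6/3 + 7*x^4/4 - x^3 - x^2/2 + 2*x at the endpoints):
  F(1) − F(−1) = 23/12 − (-1/12) = 2.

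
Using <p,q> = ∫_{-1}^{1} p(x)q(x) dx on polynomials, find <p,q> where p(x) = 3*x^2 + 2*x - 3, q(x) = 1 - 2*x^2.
<p,q> = -12/5

Expand the product: p(x)·q(x) = -6*x^4 - 4*x^3 + 9*x^2 + 2*x - 3.
∫_{-1}^{1} of each monomial x^k gives [2/(k+1) if k even, 0 if k odd]. Integrating term-by-term (or equivalently evaluating the antiderivative F(x) = -6*x^5/5 - x^4 + 3*x^3 + x^2 - 3*x at the endpoints):
  F(1) − F(−1) = -6/5 − (6/5) = -12/5.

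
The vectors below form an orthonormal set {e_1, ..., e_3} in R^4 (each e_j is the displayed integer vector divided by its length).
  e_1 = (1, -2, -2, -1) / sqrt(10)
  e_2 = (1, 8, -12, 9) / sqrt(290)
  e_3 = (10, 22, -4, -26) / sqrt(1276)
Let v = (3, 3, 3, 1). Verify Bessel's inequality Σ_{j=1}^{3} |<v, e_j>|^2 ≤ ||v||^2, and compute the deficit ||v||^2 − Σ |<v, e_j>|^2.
Σ |<v, e_j>|^2 = 139/11; ||v||^2 = 28; deficit = 169/11

Write each e_j = u_j / sqrt(<u_j, u_j>) where u_j is the displayed integer vector. Then <v, e_j> = <v, u_j> / sqrt(<u_j, u_j>), so |<v, e_j>|^2 = <v, u_j>^2 / <u_j, u_j>.
Coefficients: <v, e_1> = -10/sqrt(10), <v, e_2> = 0/sqrt(290), <v, e_3> = 58/sqrt(1276).
Square and sum: Σ |<v, e_j>|^2 = 139/11.
Compute ||v||^2 = v·v = 28.
Deficit = 28 − 139/11 = 169/11 ≥ 0, confirming Bessel's inequality. (The deficit equals ||v − Σ <v,e_j> e_j||^2, the squared distance from v to span{e_j}.)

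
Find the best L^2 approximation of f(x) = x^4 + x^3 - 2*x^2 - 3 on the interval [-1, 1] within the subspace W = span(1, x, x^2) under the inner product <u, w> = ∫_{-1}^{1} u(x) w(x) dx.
g(x) = -8*x^2/7 + 3*x/5 - 108/35

The best approximation g ∈ W is the orthogonal projection of f onto W. Writing g = a_0 + a_1 x + a_2 x^2, the coefficients solve the normal equations G · a = b where
  G_{ij} = <φ_i, φ_j> and b_i = <f, φ_i>, with φ_0 = 1, φ_1 = x, φ_2 = x^2.
G =
  [2, 0, 2/3]
  [0, 2/3, 0]
  [2/3, 0, 2/5],
b = (-104/15, 2/5, -88/35).
Solving gives a_0 = -108/35, a_1 = 3/5, a_2 = -8/7, so
  g(x) = -8*x^2/7 + 3*x/5 - 108/35.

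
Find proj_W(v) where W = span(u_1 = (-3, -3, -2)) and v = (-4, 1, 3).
proj_W(v) = (-9/22, -9/22, -3/11)

Set up U = [u_1 | ... | u_1] ∈ R^(3×1). The projector onto W = col(U) is P = U (U^T U)^(-1) U^T.
Compute U^T U =
  [22],
and U^T v = (3).
Solve U^T U · c = U^T v for the coefficients: c = (3/22). The projection is proj_W(v) = U c.
Check: (v - proj_W(v)) · u_1 = 0  (should be 0).
Result: proj_W(v) = (-9/22, -9/22, -3/11).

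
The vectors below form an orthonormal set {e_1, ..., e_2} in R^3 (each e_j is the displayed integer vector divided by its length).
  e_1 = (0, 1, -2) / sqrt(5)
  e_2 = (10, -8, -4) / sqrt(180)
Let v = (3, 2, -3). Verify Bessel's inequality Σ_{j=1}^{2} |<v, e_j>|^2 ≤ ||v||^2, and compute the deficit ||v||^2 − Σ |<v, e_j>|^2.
Σ |<v, e_j>|^2 = 149/9; ||v||^2 = 22; deficit = 49/9

Write each e_j = u_j / sqrt(<u_j, u_j>) where u_j is the displayed integer vector. Then <v, e_j> = <v, u_j> / sqrt(<u_j, u_j>), so |<v, e_j>|^2 = <v, u_j>^2 / <u_j, u_j>.
Coefficients: <v, e_1> = 8/sqrt(5), <v, e_2> = 26/sqrt(180).
Square and sum: Σ |<v, e_j>|^2 = 149/9.
Compute ||v||^2 = v·v = 22.
Deficit = 22 − 149/9 = 49/9 ≥ 0, confirming Bessel's inequality. (The deficit equals ||v − Σ <v,e_j> e_j||^2, the squared distance from v to span{e_j}.)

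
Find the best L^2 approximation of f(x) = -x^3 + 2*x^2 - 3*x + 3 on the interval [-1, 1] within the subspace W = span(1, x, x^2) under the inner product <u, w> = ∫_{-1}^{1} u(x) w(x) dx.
g(x) = 2*x^2 - 18*x/5 + 3

The best approximation g ∈ W is the orthogonal projection of f onto W. Writing g = a_0 + a_1 x + a_2 x^2, the coefficients solve the normal equations G · a = b where
  G_{ij} = <φ_i, φ_j> and b_i = <f, φ_i>, with φ_0 = 1, φ_1 = x, φ_2 = x^2.
G =
  [2, 0, 2/3]
  [0, 2/3, 0]
  [2/3, 0, 2/5],
b = (22/3, -12/5, 14/5).
Solving gives a_0 = 3, a_1 = -18/5, a_2 = 2, so
  g(x) = 2*x^2 - 18*x/5 + 3.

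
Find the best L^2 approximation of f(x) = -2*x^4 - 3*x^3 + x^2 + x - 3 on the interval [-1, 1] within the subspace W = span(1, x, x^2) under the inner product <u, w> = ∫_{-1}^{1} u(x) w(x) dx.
g(x) = -5*x^2/7 - 4*x/5 - 99/35

The best approximation g ∈ W is the orthogonal projection of f onto W. Writing g = a_0 + a_1 x + a_2 x^2, the coefficients solve the normal equations G · a = b where
  G_{ij} = <φ_i, φ_j> and b_i = <f, φ_i>, with φ_0 = 1, φ_1 = x, φ_2 = x^2.
G =
  [2, 0, 2/3]
  [0, 2/3, 0]
  [2/3, 0, 2/5],
b = (-92/15, -8/15, -76/35).
Solving gives a_0 = -99/35, a_1 = -4/5, a_2 = -5/7, so
  g(x) = -5*x^2/7 - 4*x/5 - 99/35.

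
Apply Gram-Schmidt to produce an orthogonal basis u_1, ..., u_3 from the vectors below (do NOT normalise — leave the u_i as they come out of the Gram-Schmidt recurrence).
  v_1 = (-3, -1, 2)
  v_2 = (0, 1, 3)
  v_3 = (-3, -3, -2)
Orthogonal basis:
  u_1 = (-3, -1, 2)
  u_2 = (15/14, 19/14, 16/7)
  u_3 = (6/23, -54/115, 18/115)

Apply the Gram-Schmidt recurrence
  u_1 = v_1
  u_i = v_i − Σ_{j<i} ((v_i · u_j) / (u_j · u_j)) · u_j.

Step by step this gives:
  u_1 = (-3, -1, 2)
  u_2 = (15/14, 19/14, 16/7)
  u_3 = (6/23, -54/115, 18/115)

Orthogonality check:
  u_2 · u_1 = 0 (should be 0)
  u_3 · u_1 = 0 (should be 0)
  u_3 · u_2 = 0 (should be 0)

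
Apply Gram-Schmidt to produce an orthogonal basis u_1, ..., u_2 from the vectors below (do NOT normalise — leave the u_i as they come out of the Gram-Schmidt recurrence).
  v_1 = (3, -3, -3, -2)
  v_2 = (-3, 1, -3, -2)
Orthogonal basis:
  u_1 = (3, -3, -3, -2)
  u_2 = (-96/31, 34/31, -90/31, -60/31)

Apply the Gram-Schmidt recurrence
  u_1 = v_1
  u_i = v_i − Σ_{j<i} ((v_i · u_j) / (u_j · u_j)) · u_j.

Step by step this gives:
  u_1 = (3, -3, -3, -2)
  u_2 = (-96/31, 34/31, -90/31, -60/31)

Orthogonality check:
  u_2 · u_1 = 0 (should be 0)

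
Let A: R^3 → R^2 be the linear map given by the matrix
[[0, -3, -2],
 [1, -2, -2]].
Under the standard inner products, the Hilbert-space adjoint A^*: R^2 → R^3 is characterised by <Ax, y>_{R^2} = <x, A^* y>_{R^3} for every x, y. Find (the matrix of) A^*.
A^* = A^T =
[[0, 1],
 [-3, -2],
 [-2, -2]]

For real matrices with standard dot products, the defining identity <Ax, y> = <x, A^* y> gives (Ax)^T y = x^T (A^*) y, i.e. x^T A^T y = x^T (A^*) y. Since this holds for all x, y, we must have A^* = A^T. Therefore
A^* =
[[0, 1],
 [-3, -2],
 [-2, -2]].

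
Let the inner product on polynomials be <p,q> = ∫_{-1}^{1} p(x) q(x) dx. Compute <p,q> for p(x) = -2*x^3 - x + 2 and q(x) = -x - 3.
<p,q> = -158/15

Expand the product: p(x)·q(x) = 2*x^4 + 6*x^3 + x^2 + x - 6.
∫_{-1}^{1} of each monomial x^k gives [2/(k+1) if k even, 0 if k odd]. Integrating term-by-term (or equivalently evaluating the antiderivative F(x) = 2*x^5/5 + 3*x^4/2 + x^3/3 + x^2/2 - 6*x at the endpoints):
  F(1) − F(−1) = -49/15 − (109/15) = -158/15.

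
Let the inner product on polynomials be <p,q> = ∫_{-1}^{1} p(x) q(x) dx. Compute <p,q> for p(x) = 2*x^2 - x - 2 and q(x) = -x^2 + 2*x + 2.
<p,q> = -92/15

Expand the product: p(x)·q(x) = -2*x^4 + 5*x^3 + 4*x^2 - 6*x - 4.
∫_{-1}^{1} of each monomial x^k gives [2/(k+1) if k even, 0 if k odd]. Integrating term-by-term (or equivalently evaluating the antiderivative F(x) = -2*x^5/5 + 5*x^4/4 + 4*x^3/3 - 3*x^2 - 4*x at the endpoints):
  F(1) − F(−1) = -289/60 − (79/60) = -92/15.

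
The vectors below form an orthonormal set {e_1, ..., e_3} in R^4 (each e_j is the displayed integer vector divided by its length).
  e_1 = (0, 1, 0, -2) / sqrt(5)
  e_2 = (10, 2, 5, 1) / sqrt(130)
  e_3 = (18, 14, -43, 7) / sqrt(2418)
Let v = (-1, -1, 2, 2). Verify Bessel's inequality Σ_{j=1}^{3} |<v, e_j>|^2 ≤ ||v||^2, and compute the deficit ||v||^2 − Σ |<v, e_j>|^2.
Σ |<v, e_j>|^2 = 881/93; ||v||^2 = 10; deficit = 49/93

Write each e_j = u_j / sqrt(<u_j, u_j>) where u_j is the displayed integer vector. Then <v, e_j> = <v, u_j> / sqrt(<u_j, u_j>), so |<v, e_j>|^2 = <v, u_j>^2 / <u_j, u_j>.
Coefficients: <v, e_1> = -5/sqrt(5), <v, e_2> = 0/sqrt(130), <v, e_3> = -104/sqrt(2418).
Square and sum: Σ |<v, e_j>|^2 = 881/93.
Compute ||v||^2 = v·v = 10.
Deficit = 10 − 881/93 = 49/93 ≥ 0, confirming Bessel's inequality. (The deficit equals ||v − Σ <v,e_j> e_j||^2, the squared distance from v to span{e_j}.)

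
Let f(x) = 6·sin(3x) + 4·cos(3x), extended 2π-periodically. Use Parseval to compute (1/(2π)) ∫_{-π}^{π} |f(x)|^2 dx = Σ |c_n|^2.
Σ |c_n|^2 = 26

Expand |f|^2 and use orthogonality of {sin(nx), cos(mx)} on [-π, π]:
  ∫_{-π}^{π} sin(nx)^2 dx = π, ∫ cos(mx)^2 dx = π, and cross terms integrate to 0.
So ∫_{-π}^{π} f(x)^2 dx = 6^2 · π + 4^2 · π = (36 + 16)π.
Divide by 2π: (36 + 16)/2 = 26.
By Parseval, this equals Σ |c_n|^2.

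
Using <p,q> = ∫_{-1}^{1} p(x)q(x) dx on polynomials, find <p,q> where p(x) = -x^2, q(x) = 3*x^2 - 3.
<p,q> = 4/5

Expand the product: p(x)·q(x) = -3*x^4 + 3*x^2.
∫_{-1}^{1} of each monomial x^k gives [2/(k+1) if k even, 0 if k odd]. Integrating term-by-term (or equivalently evaluating the antiderivative F(x) = -3*x^5/5 + x^3 at the endpoints):
  F(1) − F(−1) = 2/5 − (-2/5) = 4/5.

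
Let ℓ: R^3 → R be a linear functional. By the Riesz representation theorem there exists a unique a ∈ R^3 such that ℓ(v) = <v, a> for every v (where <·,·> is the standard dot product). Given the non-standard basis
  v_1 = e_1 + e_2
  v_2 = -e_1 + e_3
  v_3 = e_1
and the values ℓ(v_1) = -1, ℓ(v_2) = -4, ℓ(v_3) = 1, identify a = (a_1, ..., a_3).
a = (1, -2, -3)

Write a = (a_1, ..., a_3) in the standard basis. For each basis vector v_i, ℓ(v_i) = <v_i, a> is a linear equation in the a_j's. Collect the n equations into a matrix system V a = ℓ, where row i of V is v_i (expressed in the standard basis). Since V is invertible (lower-triangular with 1s on the diagonal, up to permutation), solve by back-substitution:
  V =
[[1, 1, 0],
 [-1, 0, 1],
 [1, 0, 0]]
  V a = (-1, -4, 1)
Solving gives a = (1, -2, -3).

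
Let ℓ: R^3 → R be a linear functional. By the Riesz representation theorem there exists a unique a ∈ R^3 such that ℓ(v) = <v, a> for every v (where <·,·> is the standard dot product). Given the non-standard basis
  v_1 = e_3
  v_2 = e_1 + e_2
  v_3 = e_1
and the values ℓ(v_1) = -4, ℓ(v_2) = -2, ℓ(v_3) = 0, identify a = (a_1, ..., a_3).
a = (0, -2, -4)

Write a = (a_1, ..., a_3) in the standard basis. For each basis vector v_i, ℓ(v_i) = <v_i, a> is a linear equation in the a_j's. Collect the n equations into a matrix system V a = ℓ, where row i of V is v_i (expressed in the standard basis). Since V is invertible (lower-triangular with 1s on the diagonal, up to permutation), solve by back-substitution:
  V =
[[0, 0, 1],
 [1, 1, 0],
 [1, 0, 0]]
  V a = (-4, -2, 0)
Solving gives a = (0, -2, -4).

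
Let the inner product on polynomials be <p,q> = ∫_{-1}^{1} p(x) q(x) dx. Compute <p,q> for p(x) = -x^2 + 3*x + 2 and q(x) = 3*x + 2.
<p,q> = 38/3

Expand the product: p(x)·q(x) = -3*x^3 + 7*x^2 + 12*x + 4.
∫_{-1}^{1} of each monomial x^k gives [2/(k+1) if k even, 0 if k odd]. Integrating term-by-term (or equivalently evaluating the antiderivative F(x) = -3*x^4/4 + 7*x^3/3 + 6*x^2 + 4*x at the endpoints):
  F(1) − F(−1) = 139/12 − (-13/12) = 38/3.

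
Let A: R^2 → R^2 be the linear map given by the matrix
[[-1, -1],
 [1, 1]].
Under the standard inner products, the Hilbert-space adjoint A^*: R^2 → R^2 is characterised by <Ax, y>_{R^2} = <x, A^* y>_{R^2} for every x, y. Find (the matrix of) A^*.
A^* = A^T =
[[-1, 1],
 [-1, 1]]

For real matrices with standard dot products, the defining identity <Ax, y> = <x, A^* y> gives (Ax)^T y = x^T (A^*) y, i.e. x^T A^T y = x^T (A^*) y. Since this holds for all x, y, we must have A^* = A^T. Therefore
A^* =
[[-1, 1],
 [-1, 1]].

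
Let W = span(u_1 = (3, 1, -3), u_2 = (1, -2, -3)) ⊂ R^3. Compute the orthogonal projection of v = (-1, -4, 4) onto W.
proj_W(v) = (-553/166, -203/83, 363/166)

Set up U = [u_1 | ... | u_2] ∈ R^(3×2). The projector onto W = col(U) is P = U (U^T U)^(-1) U^T.
Compute U^T U =
  [19, 10]
  [10, 14],
and U^T v = (-19, -5).
Solve U^T U · c = U^T v for the coefficients: c = (-108/83, 95/166). The projection is proj_W(v) = U c.
Check: (v - proj_W(v)) · u_1 = 0  (should be 0).
Check: (v - proj_W(v)) · u_2 = 0  (should be 0).
Result: proj_W(v) = (-553/166, -203/83, 363/166).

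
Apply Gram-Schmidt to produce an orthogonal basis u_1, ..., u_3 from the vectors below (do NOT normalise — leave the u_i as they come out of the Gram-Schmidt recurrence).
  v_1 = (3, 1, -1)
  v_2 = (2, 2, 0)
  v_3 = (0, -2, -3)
Orthogonal basis:
  u_1 = (3, 1, -1)
  u_2 = (-2/11, 14/11, 8/11)
  u_3 = (-2/3, 2/3, -4/3)

Apply the Gram-Schmidt recurrence
  u_1 = v_1
  u_i = v_i − Σ_{j<i} ((v_i · u_j) / (u_j · u_j)) · u_j.

Step by step this gives:
  u_1 = (3, 1, -1)
  u_2 = (-2/11, 14/11, 8/11)
  u_3 = (-2/3, 2/3, -4/3)

Orthogonality check:
  u_2 · u_1 = 0 (should be 0)
  u_3 · u_1 = 0 (should be 0)
  u_3 · u_2 = 0 (should be 0)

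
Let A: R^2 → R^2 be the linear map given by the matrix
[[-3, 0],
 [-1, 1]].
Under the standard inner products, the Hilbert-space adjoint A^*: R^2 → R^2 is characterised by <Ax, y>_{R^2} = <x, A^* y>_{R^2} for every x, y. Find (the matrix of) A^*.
A^* = A^T =
[[-3, -1],
 [0, 1]]

For real matrices with standard dot products, the defining identity <Ax, y> = <x, A^* y> gives (Ax)^T y = x^T (A^*) y, i.e. x^T A^T y = x^T (A^*) y. Since this holds for all x, y, we must have A^* = A^T. Therefore
A^* =
[[-3, -1],
 [0, 1]].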